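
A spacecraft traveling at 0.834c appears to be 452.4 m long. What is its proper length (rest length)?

Contracted length L = 452.4 m
γ = 1/√(1 - 0.834²) = 1.8124
L₀ = γL = 1.8124 × 452.4 = 819.9 m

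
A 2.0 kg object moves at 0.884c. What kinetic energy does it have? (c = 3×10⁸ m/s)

γ = 1/√(1 - 0.884²) = 2.139
γ - 1 = 1.139
KE = (γ-1)mc² = 1.139 × 2.0 × (3×10⁸)² = 2.050×10¹⁷ J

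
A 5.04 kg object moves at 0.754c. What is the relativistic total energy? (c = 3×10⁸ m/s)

γ = 1/√(1 - 0.754²) = 1.52236
mc² = 5.04 × (3×10⁸)² = 4.536×10¹⁷ J
E = γmc² = 1.52236 × 4.536×10¹⁷ = 6.905×10¹⁷ J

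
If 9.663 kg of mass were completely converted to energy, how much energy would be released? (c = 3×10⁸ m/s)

Using E = mc²:
c² = (3×10⁸)² = 9×10¹⁶ m²/s²
E = 9.663 × 9×10¹⁶ = 8.697×10¹⁷ J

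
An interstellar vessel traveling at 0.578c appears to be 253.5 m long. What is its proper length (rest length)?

Contracted length L = 253.5 m
γ = 1/√(1 - 0.578²) = 1.2254
L₀ = γL = 1.2254 × 253.5 = 310.6 m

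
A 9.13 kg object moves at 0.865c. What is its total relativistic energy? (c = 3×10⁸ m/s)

γ = 1/√(1 - 0.865²) = 1.993
mc² = 9.13 × (3×10⁸)² = 8.217×10¹⁷ J
E = γmc² = 1.993 × 8.217×10¹⁷ = 1.638×10¹⁸ J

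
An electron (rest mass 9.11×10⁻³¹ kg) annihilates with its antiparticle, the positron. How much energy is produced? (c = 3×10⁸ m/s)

Both particles have the same rest mass, so total mass = 2m
E = 2m·c² = 2 × 9.11×10⁻³¹ × (3×10⁸)²
= 2 × 9.11×10⁻³¹ × 9×10¹⁶
= 1.640×10⁻¹³ J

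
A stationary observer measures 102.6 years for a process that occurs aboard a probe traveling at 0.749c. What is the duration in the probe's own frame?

Dilated time Δt = 102.6 years
γ = 1/√(1 - 0.749²) = 1.5093
Δt₀ = Δt/γ = 102.6/1.5093 = 67.98 years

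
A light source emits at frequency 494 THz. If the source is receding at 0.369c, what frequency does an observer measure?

β = v/c = 0.369
(1-β)/(1+β) = 0.631/1.369 = 0.4609
Doppler factor = √(0.4609) = 0.6789
f_obs = 494 × 0.6789 = 335.4 THz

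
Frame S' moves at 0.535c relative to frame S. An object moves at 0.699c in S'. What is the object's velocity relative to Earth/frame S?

u = (u' + v)/(1 + u'v/c²)
Numerator: 0.699 + 0.535 = 1.234
Denominator: 1 + 0.373965 = 1.373965
u = 1.234/1.373965 = 0.8981c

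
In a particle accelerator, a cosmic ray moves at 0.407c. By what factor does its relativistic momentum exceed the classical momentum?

p_rel = γmv, p_class = mv
Ratio = γ = 1/√(1 - 0.407²)
= 1/√(0.834351) = 1.095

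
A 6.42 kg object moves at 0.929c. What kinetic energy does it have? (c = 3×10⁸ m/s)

γ = 1/√(1 - 0.929²) = 2.7021
γ - 1 = 1.7021
KE = (γ-1)mc² = 1.7021 × 6.42 × (3×10⁸)² = 9.835×10¹⁷ J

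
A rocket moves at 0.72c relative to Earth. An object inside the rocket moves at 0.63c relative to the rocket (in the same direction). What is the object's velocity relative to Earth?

u = (u' + v)/(1 + u'v/c²)
Numerator: 0.63 + 0.72 = 1.35
Denominator: 1 + 0.4536 = 1.4536
u = 1.35/1.4536 = 0.9287c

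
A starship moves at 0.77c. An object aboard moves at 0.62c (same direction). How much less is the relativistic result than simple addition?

Classical: u' + v = 0.62 + 0.77 = 1.39c
Relativistic: u = (0.62 + 0.77)/(1 + 0.4774) = 1.39/1.4774 = 0.9408c
Difference: 1.39 - 0.9408 = 0.4492c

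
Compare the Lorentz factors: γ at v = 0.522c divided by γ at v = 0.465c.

γ₁ = 1/√(1 - 0.522²) = 1.1724
γ₂ = 1/√(1 - 0.465²) = 1.1295
γ₁/γ₂ = 1.1724/1.1295 = 1.038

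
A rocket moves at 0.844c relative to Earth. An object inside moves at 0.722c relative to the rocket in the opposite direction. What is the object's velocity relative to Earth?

Object's velocity in rocket frame is u' = -0.722c
u = (u' + v)/(1 + u'v/c²) = (v - 0.722)/(1 - 0.722·v/c²)
Numerator: 0.844 - 0.722 = 0.122
Denominator: 1 - 0.609368 = 0.390632
u = 0.122/0.390632 = 0.3123c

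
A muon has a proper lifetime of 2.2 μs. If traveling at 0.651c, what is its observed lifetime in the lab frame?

Proper lifetime τ₀ = 2.2 μs
γ = 1/√(1 - 0.651²) = 1.3174
τ = γτ₀ = 1.3174 × 2.2 μs = 2.898 μs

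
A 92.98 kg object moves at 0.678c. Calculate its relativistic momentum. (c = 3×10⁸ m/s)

γ = 1/√(1 - 0.678²) = 1.3604
v = 0.678 × 3×10⁸ = 2.034×10⁸ m/s
p = γmv = 1.3604 × 92.98 × 2.034×10⁸ = 2.573×10¹⁰ kg·m/s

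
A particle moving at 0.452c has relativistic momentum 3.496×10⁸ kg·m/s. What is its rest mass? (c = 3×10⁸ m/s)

γ = 1/√(1 - 0.452²) = 1.121
v = 0.452 × 3×10⁸ = 1.356×10⁸ m/s
m = p/(γv) = 3.496×10⁸/(1.121 × 1.356×10⁸) = 2.300 kg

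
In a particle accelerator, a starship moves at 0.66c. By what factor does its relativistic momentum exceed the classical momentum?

p_rel = γmv, p_class = mv
Ratio = γ = 1/√(1 - 0.66²)
= 1/√(0.5644) = 1.331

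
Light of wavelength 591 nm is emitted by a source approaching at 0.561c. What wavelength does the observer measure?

β = 0.561
Wavelength Doppler factor = √(0.439/1.561) = √(0.2812) = 0.5303
λ_obs = 591 × 0.5303 = 313.4 nm (blueshift)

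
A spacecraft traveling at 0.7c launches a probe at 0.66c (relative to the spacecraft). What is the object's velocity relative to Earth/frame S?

u = (u' + v)/(1 + u'v/c²)
Numerator: 0.66 + 0.7 = 1.36
Denominator: 1 + 0.462 = 1.462
u = 1.36/1.462 = 0.9302c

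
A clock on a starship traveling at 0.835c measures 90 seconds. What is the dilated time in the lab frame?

Proper time Δt₀ = 90 seconds
γ = 1/√(1 - 0.835²) = 1.8174
Δt = γΔt₀ = 1.8174 × 90 = 163.6 seconds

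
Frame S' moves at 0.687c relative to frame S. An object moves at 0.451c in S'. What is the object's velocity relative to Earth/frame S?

u = (u' + v)/(1 + u'v/c²)
Numerator: 0.451 + 0.687 = 1.138
Denominator: 1 + 0.309837 = 1.309837
u = 1.138/1.309837 = 0.8688c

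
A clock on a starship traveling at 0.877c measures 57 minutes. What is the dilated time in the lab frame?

Proper time Δt₀ = 57 minutes
γ = 1/√(1 - 0.877²) = 2.081
Δt = γΔt₀ = 2.081 × 57 = 118.6 minutes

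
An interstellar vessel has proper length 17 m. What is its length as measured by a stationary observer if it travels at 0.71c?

Proper length L₀ = 17 m
γ = 1/√(1 - 0.71²) = 1.420
L = L₀/γ = 17/1.420 = 11.97 m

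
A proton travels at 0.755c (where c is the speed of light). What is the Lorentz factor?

v/c = 0.755, so (v/c)² = 0.570025
1 - (v/c)² = 0.429975
γ = 1/√(0.429975) = 1.525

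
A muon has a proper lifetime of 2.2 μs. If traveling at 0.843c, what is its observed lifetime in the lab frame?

Proper lifetime τ₀ = 2.2 μs
γ = 1/√(1 - 0.843²) = 1.859
τ = γτ₀ = 1.859 × 2.2 μs = 4.090 μs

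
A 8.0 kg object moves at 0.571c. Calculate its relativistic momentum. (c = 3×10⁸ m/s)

γ = 1/√(1 - 0.571²) = 1.218
v = 0.571 × 3×10⁸ = 1.713×10⁸ m/s
p = γmv = 1.218 × 8.0 × 1.713×10⁸ = 1.669×10⁹ kg·m/s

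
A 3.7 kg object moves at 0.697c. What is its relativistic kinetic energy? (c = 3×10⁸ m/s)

γ = 1/√(1 - 0.697²) = 1.3946
γ - 1 = 0.3946
KE = (γ-1)mc² = 0.3946 × 3.7 × (3×10⁸)² = 1.314×10¹⁷ J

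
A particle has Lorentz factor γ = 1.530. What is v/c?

From γ = 1/√(1 - v²/c²):
1/γ² = 1/1.530² = 0.4272
v²/c² = 1 - 0.4272 = 0.5728
v/c = √(0.5728) = 0.7568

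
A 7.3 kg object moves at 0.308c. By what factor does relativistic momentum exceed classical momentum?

p_rel = γmv, p_class = mv
Ratio = γ = 1/√(1 - 0.308²) = 1.051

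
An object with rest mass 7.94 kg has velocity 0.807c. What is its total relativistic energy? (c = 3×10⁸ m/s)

γ = 1/√(1 - 0.807²) = 1.693
mc² = 7.94 × (3×10⁸)² = 7.146×10¹⁷ J
E = γmc² = 1.693 × 7.146×10¹⁷ = 1.210×10¹⁸ J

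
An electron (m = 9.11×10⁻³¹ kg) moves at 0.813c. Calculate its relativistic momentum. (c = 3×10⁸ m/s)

γ = 1/√(1 - 0.813²) = 1.7174
v = 0.813 × 3×10⁸ = 2.439×10⁸ m/s
p = γmv = 1.7174 × 9.11×10⁻³¹ × 2.439×10⁸ = 3.816×10⁻²² kg·m/s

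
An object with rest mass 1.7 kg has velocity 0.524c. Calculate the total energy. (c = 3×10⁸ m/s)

γ = 1/√(1 - 0.524²) = 1.174
mc² = 1.7 × (3×10⁸)² = 1.530×10¹⁷ J
E = γmc² = 1.174 × 1.530×10¹⁷ = 1.796×10¹⁷ J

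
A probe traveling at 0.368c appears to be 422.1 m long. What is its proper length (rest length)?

Contracted length L = 422.1 m
γ = 1/√(1 - 0.368²) = 1.0755
L₀ = γL = 1.0755 × 422.1 = 454.0 m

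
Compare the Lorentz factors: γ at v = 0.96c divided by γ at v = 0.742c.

γ₁ = 1/√(1 - 0.96²) = 3.5714
γ₂ = 1/√(1 - 0.742²) = 1.4916
γ₁/γ₂ = 3.5714/1.4916 = 2.394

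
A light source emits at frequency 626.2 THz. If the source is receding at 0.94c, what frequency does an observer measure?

β = v/c = 0.94
(1-β)/(1+β) = 0.06/1.94 = 0.03093
Doppler factor = √(0.03093) = 0.1759
f_obs = 626.2 × 0.1759 = 110.1 THz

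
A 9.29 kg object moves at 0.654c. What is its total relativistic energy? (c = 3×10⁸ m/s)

γ = 1/√(1 - 0.654²) = 1.322
mc² = 9.29 × (3×10⁸)² = 8.361×10¹⁷ J
E = γmc² = 1.322 × 8.361×10¹⁷ = 1.105×10¹⁸ J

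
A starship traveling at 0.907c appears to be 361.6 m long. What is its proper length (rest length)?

Contracted length L = 361.6 m
γ = 1/√(1 - 0.907²) = 2.37456
L₀ = γL = 2.37456 × 361.6 = 858.6 m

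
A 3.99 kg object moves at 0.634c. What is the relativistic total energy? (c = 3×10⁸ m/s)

γ = 1/√(1 - 0.634²) = 1.2931
mc² = 3.99 × (3×10⁸)² = 3.591×10¹⁷ J
E = γmc² = 1.2931 × 3.591×10¹⁷ = 4.644×10¹⁷ J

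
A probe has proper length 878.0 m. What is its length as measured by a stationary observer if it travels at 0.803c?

Proper length L₀ = 878.0 m
γ = 1/√(1 - 0.803²) = 1.6779
L = L₀/γ = 878.0/1.6779 = 523.3 m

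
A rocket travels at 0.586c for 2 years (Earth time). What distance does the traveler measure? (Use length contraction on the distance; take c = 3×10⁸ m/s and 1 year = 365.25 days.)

Earth distance: d = v × t = 0.586c × 2 yr = 1.1096×10¹⁶ m
γ = 1.2341
d' = d/γ = 1.1096×10¹⁶/1.2341 = 8.991×10¹⁵ m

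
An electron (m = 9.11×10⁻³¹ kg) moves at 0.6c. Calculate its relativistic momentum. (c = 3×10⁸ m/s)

γ = 1/√(1 - 0.6²) = 1.250
v = 0.6 × 3×10⁸ = 1.800×10⁸ m/s
p = γmv = 1.250 × 9.11×10⁻³¹ × 1.800×10⁸ = 2.050×10⁻²² kg·m/s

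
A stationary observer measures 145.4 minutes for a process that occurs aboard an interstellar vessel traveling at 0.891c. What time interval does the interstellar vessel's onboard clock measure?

Dilated time Δt = 145.4 minutes
γ = 1/√(1 - 0.891²) = 2.2026
Δt₀ = Δt/γ = 145.4/2.2026 = 66.01 minutes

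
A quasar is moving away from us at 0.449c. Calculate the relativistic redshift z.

β = 0.449
(1+β)/(1-β) = 1.449/0.551 = 2.630
√(2.630) = 1.6217
z = 1.6217 - 1 = 0.6217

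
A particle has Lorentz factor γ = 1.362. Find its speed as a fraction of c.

From γ = 1/√(1 - v²/c²):
1/γ² = 1/1.362² = 0.5391
v²/c² = 1 - 0.5391 = 0.4609
v/c = √(0.4609) = 0.6789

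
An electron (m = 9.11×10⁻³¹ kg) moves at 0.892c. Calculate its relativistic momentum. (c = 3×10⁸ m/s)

γ = 1/√(1 - 0.892²) = 2.2122
v = 0.892 × 3×10⁸ = 2.676×10⁸ m/s
p = γmv = 2.2122 × 9.11×10⁻³¹ × 2.676×10⁸ = 5.393×10⁻²² kg·m/s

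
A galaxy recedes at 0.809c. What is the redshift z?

β = 0.809
(1+β)/(1-β) = 1.809/0.191 = 9.4712
√(9.4712) = 3.078
z = 3.078 - 1 = 2.078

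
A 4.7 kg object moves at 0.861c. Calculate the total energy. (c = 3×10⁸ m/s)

γ = 1/√(1 - 0.861²) = 1.9662
mc² = 4.7 × (3×10⁸)² = 4.230×10¹⁷ J
E = γmc² = 1.9662 × 4.230×10¹⁷ = 8.317×10¹⁷ J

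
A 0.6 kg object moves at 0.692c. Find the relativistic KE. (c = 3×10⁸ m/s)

γ = 1/√(1 - 0.692²) = 1.3852
γ - 1 = 0.3852
KE = (γ-1)mc² = 0.3852 × 0.6 × (3×10⁸)² = 2.080×10¹⁶ J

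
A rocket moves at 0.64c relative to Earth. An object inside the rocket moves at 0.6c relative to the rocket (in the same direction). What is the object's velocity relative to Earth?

u = (u' + v)/(1 + u'v/c²)
Numerator: 0.6 + 0.64 = 1.24
Denominator: 1 + 0.384 = 1.384
u = 1.24/1.384 = 0.8960c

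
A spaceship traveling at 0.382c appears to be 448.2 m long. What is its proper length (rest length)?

Contracted length L = 448.2 m
γ = 1/√(1 - 0.382²) = 1.082
L₀ = γL = 1.082 × 448.2 = 485.0 m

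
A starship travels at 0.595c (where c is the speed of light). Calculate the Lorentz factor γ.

v/c = 0.595, so (v/c)² = 0.354025
1 - (v/c)² = 0.645975
γ = 1/√(0.645975) = 1.244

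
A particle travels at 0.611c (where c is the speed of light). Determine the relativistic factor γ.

v/c = 0.611, so (v/c)² = 0.373321
1 - (v/c)² = 0.626679
γ = 1/√(0.626679) = 1.263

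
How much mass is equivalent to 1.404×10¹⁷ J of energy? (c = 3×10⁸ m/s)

From E = mc², we get m = E/c²
c² = (3×10⁸)² = 9×10¹⁶ m²/s²
m = 1.404×10¹⁷ / 9×10¹⁶ = 1.560 kg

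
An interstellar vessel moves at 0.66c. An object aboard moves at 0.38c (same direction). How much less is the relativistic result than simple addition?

Classical: u' + v = 0.38 + 0.66 = 1.04c
Relativistic: u = (0.38 + 0.66)/(1 + 0.2508) = 1.04/1.2508 = 0.8315c
Difference: 1.04 - 0.8315 = 0.2085c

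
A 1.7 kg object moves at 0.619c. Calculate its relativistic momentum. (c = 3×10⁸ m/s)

γ = 1/√(1 - 0.619²) = 1.2733
v = 0.619 × 3×10⁸ = 1.857×10⁸ m/s
p = γmv = 1.2733 × 1.7 × 1.857×10⁸ = 4.020×10⁸ kg·m/s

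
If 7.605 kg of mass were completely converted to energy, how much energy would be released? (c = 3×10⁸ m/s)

Using E = mc²:
c² = (3×10⁸)² = 9×10¹⁶ m²/s²
E = 7.605 × 9×10¹⁶ = 6.845×10¹⁷ J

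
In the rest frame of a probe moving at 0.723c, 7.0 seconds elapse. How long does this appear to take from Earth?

Proper time Δt₀ = 7.0 seconds
γ = 1/√(1 - 0.723²) = 1.447
Δt = γΔt₀ = 1.447 × 7.0 = 10.13 seconds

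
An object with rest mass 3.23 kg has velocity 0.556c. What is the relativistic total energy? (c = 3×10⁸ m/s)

γ = 1/√(1 - 0.556²) = 1.203
mc² = 3.23 × (3×10⁸)² = 2.907×10¹⁷ J
E = γmc² = 1.203 × 2.907×10¹⁷ = 3.497×10¹⁷ J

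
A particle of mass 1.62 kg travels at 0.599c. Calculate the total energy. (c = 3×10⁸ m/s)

γ = 1/√(1 - 0.599²) = 1.249
mc² = 1.62 × (3×10⁸)² = 1.458×10¹⁷ J
E = γmc² = 1.249 × 1.458×10¹⁷ = 1.821×10¹⁷ J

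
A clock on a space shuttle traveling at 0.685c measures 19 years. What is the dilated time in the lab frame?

Proper time Δt₀ = 19 years
γ = 1/√(1 - 0.685²) = 1.3726
Δt = γΔt₀ = 1.3726 × 19 = 26.08 years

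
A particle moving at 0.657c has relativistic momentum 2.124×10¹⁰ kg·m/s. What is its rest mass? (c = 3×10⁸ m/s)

γ = 1/√(1 - 0.657²) = 1.3265
v = 0.657 × 3×10⁸ = 1.971×10⁸ m/s
m = p/(γv) = 2.124×10¹⁰/(1.3265 × 1.971×10⁸) = 81.24 kg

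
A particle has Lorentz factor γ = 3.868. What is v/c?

From γ = 1/√(1 - v²/c²):
1/γ² = 1/3.868² = 0.06684
v²/c² = 1 - 0.06684 = 0.9332
v/c = √(0.9332) = 0.9660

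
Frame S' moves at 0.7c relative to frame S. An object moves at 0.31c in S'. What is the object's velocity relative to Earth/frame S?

u = (u' + v)/(1 + u'v/c²)
Numerator: 0.31 + 0.7 = 1.01
Denominator: 1 + 0.217 = 1.217
u = 1.01/1.217 = 0.8299c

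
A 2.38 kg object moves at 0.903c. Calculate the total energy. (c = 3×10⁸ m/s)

γ = 1/√(1 - 0.903²) = 2.3275
mc² = 2.38 × (3×10⁸)² = 2.142×10¹⁷ J
E = γmc² = 2.3275 × 2.142×10¹⁷ = 4.986×10¹⁷ J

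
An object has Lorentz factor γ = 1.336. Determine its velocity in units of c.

From γ = 1/√(1 - v²/c²):
1/γ² = 1/1.336² = 0.5603
v²/c² = 1 - 0.5603 = 0.4397
v/c = √(0.4397) = 0.6631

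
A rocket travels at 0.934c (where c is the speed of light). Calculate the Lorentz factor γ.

v/c = 0.934, so (v/c)² = 0.872356
1 - (v/c)² = 0.127644
γ = 1/√(0.127644) = 2.799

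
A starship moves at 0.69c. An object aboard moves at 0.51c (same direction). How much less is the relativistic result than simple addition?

Classical: u' + v = 0.51 + 0.69 = 1.2c
Relativistic: u = (0.51 + 0.69)/(1 + 0.3519) = 1.2/1.3519 = 0.8876c
Difference: 1.2 - 0.8876 = 0.3124c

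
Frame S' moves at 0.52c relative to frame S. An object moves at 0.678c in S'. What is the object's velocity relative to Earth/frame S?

u = (u' + v)/(1 + u'v/c²)
Numerator: 0.678 + 0.52 = 1.198
Denominator: 1 + 0.35256 = 1.35256
u = 1.198/1.35256 = 0.8857c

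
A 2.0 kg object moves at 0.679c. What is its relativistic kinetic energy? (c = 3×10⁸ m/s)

γ = 1/√(1 - 0.679²) = 1.36214
γ - 1 = 0.36214
KE = (γ-1)mc² = 0.36214 × 2.0 × (3×10⁸)² = 6.519×10¹⁶ J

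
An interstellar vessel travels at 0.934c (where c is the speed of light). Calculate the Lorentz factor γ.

v/c = 0.934, so (v/c)² = 0.872356
1 - (v/c)² = 0.127644
γ = 1/√(0.127644) = 2.799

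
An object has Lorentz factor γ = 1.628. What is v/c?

From γ = 1/√(1 - v²/c²):
1/γ² = 1/1.628² = 0.3773
v²/c² = 1 - 0.3773 = 0.6227
v/c = √(0.6227) = 0.7891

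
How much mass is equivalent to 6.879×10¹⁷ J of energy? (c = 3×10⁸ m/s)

From E = mc², we get m = E/c²
c² = (3×10⁸)² = 9×10¹⁶ m²/s²
m = 6.879×10¹⁷ / 9×10¹⁶ = 7.643 kg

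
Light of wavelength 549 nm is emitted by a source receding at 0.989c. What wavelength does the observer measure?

β = 0.989
Wavelength Doppler factor = √(1.989/0.011) = √(180.82) = 13.447
λ_obs = 549 × 13.447 = 7382 nm (redshift)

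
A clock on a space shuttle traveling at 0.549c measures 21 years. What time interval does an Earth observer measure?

Proper time Δt₀ = 21 years
γ = 1/√(1 - 0.549²) = 1.196
Δt = γΔt₀ = 1.196 × 21 = 25.12 years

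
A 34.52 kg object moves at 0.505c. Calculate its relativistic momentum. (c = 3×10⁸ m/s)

γ = 1/√(1 - 0.505²) = 1.1586
v = 0.505 × 3×10⁸ = 1.515×10⁸ m/s
p = γmv = 1.1586 × 34.52 × 1.515×10⁸ = 6.059×10⁹ kg·m/s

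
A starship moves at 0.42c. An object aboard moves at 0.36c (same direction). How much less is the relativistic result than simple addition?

Classical: u' + v = 0.36 + 0.42 = 0.78c
Relativistic: u = (0.36 + 0.42)/(1 + 0.1512) = 0.78/1.1512 = 0.6776c
Difference: 0.78 - 0.6776 = 0.1024c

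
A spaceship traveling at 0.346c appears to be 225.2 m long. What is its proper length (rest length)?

Contracted length L = 225.2 m
γ = 1/√(1 - 0.346²) = 1.0658
L₀ = γL = 1.0658 × 225.2 = 240.0 m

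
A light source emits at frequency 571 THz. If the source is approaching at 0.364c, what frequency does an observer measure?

β = v/c = 0.364
(1+β)/(1-β) = 1.364/0.636 = 2.1447
Doppler factor = √(2.1447) = 1.4645
f_obs = 571 × 1.4645 = 836.2 THz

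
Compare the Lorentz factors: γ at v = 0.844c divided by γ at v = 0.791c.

γ₁ = 1/√(1 - 0.844²) = 1.864
γ₂ = 1/√(1 - 0.791²) = 1.634
γ₁/γ₂ = 1.864/1.634 = 1.141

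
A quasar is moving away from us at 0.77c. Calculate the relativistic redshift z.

β = 0.77
(1+β)/(1-β) = 1.77/0.23 = 7.696
√(7.696) = 2.774
z = 2.774 - 1 = 1.774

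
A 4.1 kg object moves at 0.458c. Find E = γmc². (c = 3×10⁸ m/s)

γ = 1/√(1 - 0.458²) = 1.125
mc² = 4.1 × (3×10⁸)² = 3.690×10¹⁷ J
E = γmc² = 1.125 × 3.690×10¹⁷ = 4.151×10¹⁷ J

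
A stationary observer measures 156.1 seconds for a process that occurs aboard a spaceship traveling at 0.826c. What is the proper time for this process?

Dilated time Δt = 156.1 seconds
γ = 1/√(1 - 0.826²) = 1.774
Δt₀ = Δt/γ = 156.1/1.774 = 87.99 seconds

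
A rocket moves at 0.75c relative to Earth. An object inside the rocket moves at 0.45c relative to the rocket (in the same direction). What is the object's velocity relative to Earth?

u = (u' + v)/(1 + u'v/c²)
Numerator: 0.45 + 0.75 = 1.2
Denominator: 1 + 0.3375 = 1.3375
u = 1.2/1.3375 = 0.8972c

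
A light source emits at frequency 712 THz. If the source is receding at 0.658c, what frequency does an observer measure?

β = v/c = 0.658
(1-β)/(1+β) = 0.342/1.658 = 0.2063
Doppler factor = √(0.2063) = 0.4542
f_obs = 712 × 0.4542 = 323.4 THz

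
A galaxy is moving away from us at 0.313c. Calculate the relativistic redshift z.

β = 0.313
(1+β)/(1-β) = 1.313/0.687 = 1.9112
√(1.9112) = 1.3825
z = 1.3825 - 1 = 0.3825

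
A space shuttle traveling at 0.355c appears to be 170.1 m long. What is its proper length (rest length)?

Contracted length L = 170.1 m
γ = 1/√(1 - 0.355²) = 1.070
L₀ = γL = 1.070 × 170.1 = 182.0 m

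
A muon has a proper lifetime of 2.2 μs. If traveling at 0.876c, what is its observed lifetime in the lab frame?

Proper lifetime τ₀ = 2.2 μs
γ = 1/√(1 - 0.876²) = 2.073
τ = γτ₀ = 2.073 × 2.2 μs = 4.561 μs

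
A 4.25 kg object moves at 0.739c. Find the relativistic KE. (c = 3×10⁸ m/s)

γ = 1/√(1 - 0.739²) = 1.48433
γ - 1 = 0.48433
KE = (γ-1)mc² = 0.48433 × 4.25 × (3×10⁸)² = 1.853×10¹⁷ J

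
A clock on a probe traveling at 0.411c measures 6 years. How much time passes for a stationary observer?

Proper time Δt₀ = 6 years
γ = 1/√(1 - 0.411²) = 1.097
Δt = γΔt₀ = 1.097 × 6 = 6.582 years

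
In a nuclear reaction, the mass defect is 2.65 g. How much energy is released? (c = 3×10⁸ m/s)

Convert mass defect: Δm = 2.65 g = 0.00265 kg
E = Δm·c² = 0.00265 × (3×10⁸)²
= 0.00265 × 9×10¹⁶ = 2.385×10¹⁴ J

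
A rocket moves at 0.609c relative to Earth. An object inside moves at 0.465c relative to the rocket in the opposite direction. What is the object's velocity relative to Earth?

Object's velocity in rocket frame is u' = -0.465c
u = (u' + v)/(1 + u'v/c²) = (v - 0.465)/(1 - 0.465·v/c²)
Numerator: 0.609 - 0.465 = 0.144
Denominator: 1 - 0.283185 = 0.716815
u = 0.144/0.716815 = 0.2009c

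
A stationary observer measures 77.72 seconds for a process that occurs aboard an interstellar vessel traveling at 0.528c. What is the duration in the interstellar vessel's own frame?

Dilated time Δt = 77.72 seconds
γ = 1/√(1 - 0.528²) = 1.1775
Δt₀ = Δt/γ = 77.72/1.1775 = 66.00 seconds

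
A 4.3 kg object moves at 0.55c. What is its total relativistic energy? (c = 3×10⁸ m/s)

γ = 1/√(1 - 0.55²) = 1.1974
mc² = 4.3 × (3×10⁸)² = 3.870×10¹⁷ J
E = γmc² = 1.1974 × 3.870×10¹⁷ = 4.634×10¹⁷ J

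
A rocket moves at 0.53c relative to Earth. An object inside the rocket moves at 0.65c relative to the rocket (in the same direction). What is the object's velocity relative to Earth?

u = (u' + v)/(1 + u'v/c²)
Numerator: 0.65 + 0.53 = 1.18
Denominator: 1 + 0.3445 = 1.3445
u = 1.18/1.3445 = 0.8776c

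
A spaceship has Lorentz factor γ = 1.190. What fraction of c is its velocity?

From γ = 1/√(1 - v²/c²):
1/γ² = 1/1.190² = 0.70616
v²/c² = 1 - 0.70616 = 0.29384
v/c = √(0.29384) = 0.5421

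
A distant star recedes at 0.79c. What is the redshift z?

β = 0.79
(1+β)/(1-β) = 1.79/0.21 = 8.524
√(8.524) = 2.920
z = 2.920 - 1 = 1.920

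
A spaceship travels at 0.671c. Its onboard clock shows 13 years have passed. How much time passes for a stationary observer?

Proper time Δt₀ = 13 years
γ = 1/√(1 - 0.671²) = 1.3487
Δt = γΔt₀ = 1.3487 × 13 = 17.53 years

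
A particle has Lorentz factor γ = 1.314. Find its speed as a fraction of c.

From γ = 1/√(1 - v²/c²):
1/γ² = 1/1.314² = 0.5792
v²/c² = 1 - 0.5792 = 0.4208
v/c = √(0.4208) = 0.6487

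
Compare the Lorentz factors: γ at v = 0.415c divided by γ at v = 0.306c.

γ₁ = 1/√(1 - 0.415²) = 1.0991
γ₂ = 1/√(1 - 0.306²) = 1.0504
γ₁/γ₂ = 1.0991/1.0504 = 1.046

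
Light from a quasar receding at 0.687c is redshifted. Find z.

β = 0.687
(1+β)/(1-β) = 1.687/0.313 = 5.390
√(5.390) = 2.322
z = 2.322 - 1 = 1.322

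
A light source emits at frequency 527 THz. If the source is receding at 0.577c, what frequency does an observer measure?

β = v/c = 0.577
(1-β)/(1+β) = 0.423/1.577 = 0.2682
Doppler factor = √(0.2682) = 0.5179
f_obs = 527 × 0.5179 = 272.9 THz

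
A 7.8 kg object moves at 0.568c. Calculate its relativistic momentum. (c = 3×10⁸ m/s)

γ = 1/√(1 - 0.568²) = 1.215
v = 0.568 × 3×10⁸ = 1.704×10⁸ m/s
p = γmv = 1.215 × 7.8 × 1.704×10⁸ = 1.615×10⁹ kg·m/s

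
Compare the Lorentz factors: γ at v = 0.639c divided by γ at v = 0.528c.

γ₁ = 1/√(1 - 0.639²) = 1.300
γ₂ = 1/√(1 - 0.528²) = 1.178
γ₁/γ₂ = 1.300/1.178 = 1.104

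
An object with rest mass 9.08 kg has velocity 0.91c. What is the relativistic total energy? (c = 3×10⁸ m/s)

γ = 1/√(1 - 0.91²) = 2.412
mc² = 9.08 × (3×10⁸)² = 8.172×10¹⁷ J
E = γmc² = 2.412 × 8.172×10¹⁷ = 1.971×10¹⁸ J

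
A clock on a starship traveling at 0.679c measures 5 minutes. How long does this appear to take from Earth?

Proper time Δt₀ = 5 minutes
γ = 1/√(1 - 0.679²) = 1.3621
Δt = γΔt₀ = 1.3621 × 5 = 6.811 minutes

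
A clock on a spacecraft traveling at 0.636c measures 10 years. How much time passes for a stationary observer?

Proper time Δt₀ = 10 years
γ = 1/√(1 - 0.636²) = 1.296
Δt = γΔt₀ = 1.296 × 10 = 12.96 years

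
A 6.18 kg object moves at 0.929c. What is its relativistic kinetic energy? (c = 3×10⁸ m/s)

γ = 1/√(1 - 0.929²) = 2.702
γ - 1 = 1.702
KE = (γ-1)mc² = 1.702 × 6.18 × (3×10⁸)² = 9.467×10¹⁷ J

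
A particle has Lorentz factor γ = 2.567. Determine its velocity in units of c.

From γ = 1/√(1 - v²/c²):
1/γ² = 1/2.567² = 0.1518
v²/c² = 1 - 0.1518 = 0.8482
v/c = √(0.8482) = 0.9210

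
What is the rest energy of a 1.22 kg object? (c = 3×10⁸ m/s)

c² = (3×10⁸)² = 9.000×10¹⁶ m²/s²
E₀ = mc² = 1.22 × 9.000×10¹⁶ = 1.098×10¹⁷ J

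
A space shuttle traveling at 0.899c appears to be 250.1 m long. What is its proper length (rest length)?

Contracted length L = 250.1 m
γ = 1/√(1 - 0.899²) = 2.2834
L₀ = γL = 2.2834 × 250.1 = 571.1 m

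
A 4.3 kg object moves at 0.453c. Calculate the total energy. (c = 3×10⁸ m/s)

γ = 1/√(1 - 0.453²) = 1.1217
mc² = 4.3 × (3×10⁸)² = 3.870×10¹⁷ J
E = γmc² = 1.1217 × 3.870×10¹⁷ = 4.341×10¹⁷ J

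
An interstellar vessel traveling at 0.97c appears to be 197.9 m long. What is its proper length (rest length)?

Contracted length L = 197.9 m
γ = 1/√(1 - 0.97²) = 4.1135
L₀ = γL = 4.1135 × 197.9 = 814.1 m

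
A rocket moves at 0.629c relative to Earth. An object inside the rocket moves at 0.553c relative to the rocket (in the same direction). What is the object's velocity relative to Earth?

u = (u' + v)/(1 + u'v/c²)
Numerator: 0.553 + 0.629 = 1.182
Denominator: 1 + 0.347837 = 1.347837
u = 1.182/1.347837 = 0.8770c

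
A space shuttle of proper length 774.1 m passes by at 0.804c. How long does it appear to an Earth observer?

Proper length L₀ = 774.1 m
γ = 1/√(1 - 0.804²) = 1.6817
L = L₀/γ = 774.1/1.6817 = 460.3 m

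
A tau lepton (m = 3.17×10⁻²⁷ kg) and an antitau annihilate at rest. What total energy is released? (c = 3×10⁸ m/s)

Both particles have the same rest mass, so total mass = 2m
E = 2m·c² = 2 × 3.17×10⁻²⁷ × (3×10⁸)²
= 2 × 3.17×10⁻²⁷ × 9×10¹⁶
= 5.706×10⁻¹⁰ J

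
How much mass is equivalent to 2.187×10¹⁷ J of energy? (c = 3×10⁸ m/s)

From E = mc², we get m = E/c²
c² = (3×10⁸)² = 9×10¹⁶ m²/s²
m = 2.187×10¹⁷ / 9×10¹⁶ = 2.430 kg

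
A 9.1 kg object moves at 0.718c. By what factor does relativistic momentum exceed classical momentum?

p_rel = γmv, p_class = mv
Ratio = γ = 1/√(1 - 0.718²) = 1.437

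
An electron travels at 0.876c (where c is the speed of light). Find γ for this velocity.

v/c = 0.876, so (v/c)² = 0.767376
1 - (v/c)² = 0.232624
γ = 1/√(0.232624) = 2.073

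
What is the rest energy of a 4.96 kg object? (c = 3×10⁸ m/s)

c² = (3×10⁸)² = 9.000×10¹⁶ m²/s²
E₀ = mc² = 4.96 × 9.000×10¹⁶ = 4.464×10¹⁷ J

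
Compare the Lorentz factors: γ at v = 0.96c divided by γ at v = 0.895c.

γ₁ = 1/√(1 - 0.96²) = 3.571
γ₂ = 1/√(1 - 0.895²) = 2.242
γ₁/γ₂ = 3.571/2.242 = 1.593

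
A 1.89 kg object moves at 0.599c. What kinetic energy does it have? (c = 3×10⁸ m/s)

γ = 1/√(1 - 0.599²) = 1.24883
γ - 1 = 0.24883
KE = (γ-1)mc² = 0.24883 × 1.89 × (3×10⁸)² = 4.233×10¹⁶ J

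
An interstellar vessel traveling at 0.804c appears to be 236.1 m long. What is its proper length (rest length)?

Contracted length L = 236.1 m
γ = 1/√(1 - 0.804²) = 1.682
L₀ = γL = 1.682 × 236.1 = 397.1 m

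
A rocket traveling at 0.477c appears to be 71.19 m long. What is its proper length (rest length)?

Contracted length L = 71.19 m
γ = 1/√(1 - 0.477²) = 1.1378
L₀ = γL = 1.1378 × 71.19 = 81.00 m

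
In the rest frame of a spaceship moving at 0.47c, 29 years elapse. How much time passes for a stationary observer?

Proper time Δt₀ = 29 years
γ = 1/√(1 - 0.47²) = 1.1329
Δt = γΔt₀ = 1.1329 × 29 = 32.85 years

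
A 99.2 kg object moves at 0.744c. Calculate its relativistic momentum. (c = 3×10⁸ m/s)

γ = 1/√(1 - 0.744²) = 1.4966
v = 0.744 × 3×10⁸ = 2.232×10⁸ m/s
p = γmv = 1.4966 × 99.2 × 2.232×10⁸ = 3.314×10¹⁰ kg·m/s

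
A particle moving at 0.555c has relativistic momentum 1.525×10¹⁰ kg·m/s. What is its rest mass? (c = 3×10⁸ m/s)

γ = 1/√(1 - 0.555²) = 1.2021
v = 0.555 × 3×10⁸ = 1.665×10⁸ m/s
m = p/(γv) = 1.525×10¹⁰/(1.2021 × 1.665×10⁸) = 76.19 kg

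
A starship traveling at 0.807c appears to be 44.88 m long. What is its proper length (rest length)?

Contracted length L = 44.88 m
γ = 1/√(1 - 0.807²) = 1.6933
L₀ = γL = 1.6933 × 44.88 = 76.00 m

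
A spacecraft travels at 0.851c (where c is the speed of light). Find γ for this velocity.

v/c = 0.851, so (v/c)² = 0.724201
1 - (v/c)² = 0.275799
γ = 1/√(0.275799) = 1.904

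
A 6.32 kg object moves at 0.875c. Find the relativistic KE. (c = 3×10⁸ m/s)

γ = 1/√(1 - 0.875²) = 2.0656
γ - 1 = 1.0656
KE = (γ-1)mc² = 1.0656 × 6.32 × (3×10⁸)² = 6.061×10¹⁷ J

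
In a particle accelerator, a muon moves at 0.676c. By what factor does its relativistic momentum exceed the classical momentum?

p_rel = γmv, p_class = mv
Ratio = γ = 1/√(1 - 0.676²)
= 1/√(0.543024) = 1.357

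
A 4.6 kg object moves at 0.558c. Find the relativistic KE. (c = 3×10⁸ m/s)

γ = 1/√(1 - 0.558²) = 1.20505
γ - 1 = 0.20505
KE = (γ-1)mc² = 0.20505 × 4.6 × (3×10⁸)² = 8.489×10¹⁶ J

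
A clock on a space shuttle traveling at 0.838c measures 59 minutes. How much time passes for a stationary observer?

Proper time Δt₀ = 59 minutes
γ = 1/√(1 - 0.838²) = 1.833
Δt = γΔt₀ = 1.833 × 59 = 108.1 minutes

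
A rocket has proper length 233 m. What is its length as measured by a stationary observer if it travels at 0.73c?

Proper length L₀ = 233 m
γ = 1/√(1 - 0.73²) = 1.4632
L = L₀/γ = 233/1.4632 = 159.2 m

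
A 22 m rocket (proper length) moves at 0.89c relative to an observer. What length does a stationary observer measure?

Proper length L₀ = 22 m
γ = 1/√(1 - 0.89²) = 2.193
L = L₀/γ = 22/2.193 = 10.03 m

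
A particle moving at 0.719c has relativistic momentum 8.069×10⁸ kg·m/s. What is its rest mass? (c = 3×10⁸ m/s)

γ = 1/√(1 - 0.719²) = 1.439
v = 0.719 × 3×10⁸ = 2.157×10⁸ m/s
m = p/(γv) = 8.069×10⁸/(1.439 × 2.157×10⁸) = 2.600 kg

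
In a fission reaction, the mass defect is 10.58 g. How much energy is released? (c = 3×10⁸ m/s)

Convert mass defect: Δm = 10.58 g = 0.01058 kg
E = Δm·c² = 0.01058 × (3×10⁸)²
= 0.01058 × 9×10¹⁶ = 9.522×10¹⁴ J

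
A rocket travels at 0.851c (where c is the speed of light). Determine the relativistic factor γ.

v/c = 0.851, so (v/c)² = 0.724201
1 - (v/c)² = 0.275799
γ = 1/√(0.275799) = 1.904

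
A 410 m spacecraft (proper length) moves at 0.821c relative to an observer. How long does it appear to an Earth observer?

Proper length L₀ = 410 m
γ = 1/√(1 - 0.821²) = 1.7515
L = L₀/γ = 410/1.7515 = 234.1 m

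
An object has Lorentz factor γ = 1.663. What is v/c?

From γ = 1/√(1 - v²/c²):
1/γ² = 1/1.663² = 0.3616
v²/c² = 1 - 0.3616 = 0.6384
v/c = √(0.6384) = 0.7990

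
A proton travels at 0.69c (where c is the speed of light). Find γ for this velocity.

v/c = 0.69, so (v/c)² = 0.4761
1 - (v/c)² = 0.5239
γ = 1/√(0.5239) = 1.382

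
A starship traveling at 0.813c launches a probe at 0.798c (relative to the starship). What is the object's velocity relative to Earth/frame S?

u = (u' + v)/(1 + u'v/c²)
Numerator: 0.798 + 0.813 = 1.611
Denominator: 1 + 0.648774 = 1.648774
u = 1.611/1.648774 = 0.9771c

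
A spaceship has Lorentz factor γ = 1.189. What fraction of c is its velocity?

From γ = 1/√(1 - v²/c²):
1/γ² = 1/1.189² = 0.70735
v²/c² = 1 - 0.70735 = 0.29265
v/c = √(0.29265) = 0.5410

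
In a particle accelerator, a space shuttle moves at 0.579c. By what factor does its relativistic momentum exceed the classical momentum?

p_rel = γmv, p_class = mv
Ratio = γ = 1/√(1 - 0.579²)
= 1/√(0.664759) = 1.227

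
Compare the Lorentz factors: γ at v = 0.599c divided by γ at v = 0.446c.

γ₁ = 1/√(1 - 0.599²) = 1.249
γ₂ = 1/√(1 - 0.446²) = 1.117
γ₁/γ₂ = 1.249/1.117 = 1.118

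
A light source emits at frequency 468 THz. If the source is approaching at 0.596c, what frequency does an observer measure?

β = v/c = 0.596
(1+β)/(1-β) = 1.596/0.404 = 3.9505
Doppler factor = √(3.9505) = 1.9876
f_obs = 468 × 1.9876 = 930.2 THz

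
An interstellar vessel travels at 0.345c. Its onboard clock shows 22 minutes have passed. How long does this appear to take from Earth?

Proper time Δt₀ = 22 minutes
γ = 1/√(1 - 0.345²) = 1.0654
Δt = γΔt₀ = 1.0654 × 22 = 23.44 minutes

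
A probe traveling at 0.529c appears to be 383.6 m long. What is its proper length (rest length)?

Contracted length L = 383.6 m
γ = 1/√(1 - 0.529²) = 1.1784
L₀ = γL = 1.1784 × 383.6 = 452.0 m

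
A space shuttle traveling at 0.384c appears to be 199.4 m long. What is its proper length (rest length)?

Contracted length L = 199.4 m
γ = 1/√(1 - 0.384²) = 1.083
L₀ = γL = 1.083 × 199.4 = 216.0 m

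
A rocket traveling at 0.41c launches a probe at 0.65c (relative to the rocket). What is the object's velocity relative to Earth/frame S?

u = (u' + v)/(1 + u'v/c²)
Numerator: 0.65 + 0.41 = 1.06
Denominator: 1 + 0.2665 = 1.2665
u = 1.06/1.2665 = 0.8370c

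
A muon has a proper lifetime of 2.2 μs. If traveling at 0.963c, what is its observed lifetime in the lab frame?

Proper lifetime τ₀ = 2.2 μs
γ = 1/√(1 - 0.963²) = 3.7106
τ = γτ₀ = 3.7106 × 2.2 μs = 8.163 μs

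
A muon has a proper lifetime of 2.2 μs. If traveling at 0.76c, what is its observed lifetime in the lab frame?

Proper lifetime τ₀ = 2.2 μs
γ = 1/√(1 - 0.76²) = 1.5386
τ = γτ₀ = 1.5386 × 2.2 μs = 3.385 μs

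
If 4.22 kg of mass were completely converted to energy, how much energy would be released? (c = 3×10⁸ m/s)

Using E = mc²:
c² = (3×10⁸)² = 9×10¹⁶ m²/s²
E = 4.22 × 9×10¹⁶ = 3.798×10¹⁷ J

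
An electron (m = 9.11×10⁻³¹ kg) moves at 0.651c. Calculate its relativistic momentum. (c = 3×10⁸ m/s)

γ = 1/√(1 - 0.651²) = 1.3174
v = 0.651 × 3×10⁸ = 1.953×10⁸ m/s
p = γmv = 1.3174 × 9.11×10⁻³¹ × 1.953×10⁸ = 2.344×10⁻²² kg·m/s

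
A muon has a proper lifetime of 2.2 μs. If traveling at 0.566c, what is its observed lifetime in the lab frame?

Proper lifetime τ₀ = 2.2 μs
γ = 1/√(1 - 0.566²) = 1.213
τ = γτ₀ = 1.213 × 2.2 μs = 2.669 μs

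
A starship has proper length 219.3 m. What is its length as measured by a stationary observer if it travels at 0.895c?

Proper length L₀ = 219.3 m
γ = 1/√(1 - 0.895²) = 2.2418
L = L₀/γ = 219.3/2.2418 = 97.82 m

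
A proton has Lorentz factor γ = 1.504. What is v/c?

From γ = 1/√(1 - v²/c²):
1/γ² = 1/1.504² = 0.4421
v²/c² = 1 - 0.4421 = 0.5579
v/c = √(0.5579) = 0.7469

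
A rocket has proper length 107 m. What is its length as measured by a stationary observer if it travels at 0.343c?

Proper length L₀ = 107 m
γ = 1/√(1 - 0.343²) = 1.065
L = L₀/γ = 107/1.065 = 100.5 m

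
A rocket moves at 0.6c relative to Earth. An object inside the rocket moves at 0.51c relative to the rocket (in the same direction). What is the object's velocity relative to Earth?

u = (u' + v)/(1 + u'v/c²)
Numerator: 0.51 + 0.6 = 1.11
Denominator: 1 + 0.306 = 1.306
u = 1.11/1.306 = 0.8499c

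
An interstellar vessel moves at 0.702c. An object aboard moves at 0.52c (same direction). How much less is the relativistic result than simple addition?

Classical: u' + v = 0.52 + 0.702 = 1.222c
Relativistic: u = (0.52 + 0.702)/(1 + 0.36504) = 1.222/1.36504 = 0.8952c
Difference: 1.222 - 0.8952 = 0.3268c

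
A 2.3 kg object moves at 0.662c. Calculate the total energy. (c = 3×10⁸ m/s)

γ = 1/√(1 - 0.662²) = 1.3342
mc² = 2.3 × (3×10⁸)² = 2.070×10¹⁷ J
E = γmc² = 1.3342 × 2.070×10¹⁷ = 2.762×10¹⁷ J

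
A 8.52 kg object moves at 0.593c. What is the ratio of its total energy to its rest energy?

E = γmc², E₀ = mc²
E/E₀ = γ = 1/√(1 - 0.593²) = 1.242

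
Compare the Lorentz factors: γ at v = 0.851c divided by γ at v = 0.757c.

γ₁ = 1/√(1 - 0.851²) = 1.904
γ₂ = 1/√(1 - 0.757²) = 1.530
γ₁/γ₂ = 1.904/1.530 = 1.244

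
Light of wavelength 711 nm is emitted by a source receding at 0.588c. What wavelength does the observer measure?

β = 0.588
Wavelength Doppler factor = √(1.588/0.412) = √(3.854) = 1.963
λ_obs = 711 × 1.963 = 1396 nm (redshift)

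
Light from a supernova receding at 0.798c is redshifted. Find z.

β = 0.798
(1+β)/(1-β) = 1.798/0.202 = 8.901
√(8.901) = 2.983
z = 2.983 - 1 = 1.983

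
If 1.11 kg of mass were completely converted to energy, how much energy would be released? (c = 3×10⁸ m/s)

Using E = mc²:
c² = (3×10⁸)² = 9×10¹⁶ m²/s²
E = 1.11 × 9×10¹⁶ = 9.990×10¹⁶ J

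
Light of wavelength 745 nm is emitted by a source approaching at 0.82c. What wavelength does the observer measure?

β = 0.82
Wavelength Doppler factor = √(0.18/1.82) = √(0.09890) = 0.3145
λ_obs = 745 × 0.3145 = 234.3 nm (blueshift)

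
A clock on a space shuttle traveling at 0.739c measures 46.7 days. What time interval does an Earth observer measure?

Proper time Δt₀ = 46.7 days
γ = 1/√(1 - 0.739²) = 1.4843
Δt = γΔt₀ = 1.4843 × 46.7 = 69.32 days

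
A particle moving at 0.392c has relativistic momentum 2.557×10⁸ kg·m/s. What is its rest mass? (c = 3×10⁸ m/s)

γ = 1/√(1 - 0.392²) = 1.087
v = 0.392 × 3×10⁸ = 1.176×10⁸ m/s
m = p/(γv) = 2.557×10⁸/(1.087 × 1.176×10⁸) = 2.000 kg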